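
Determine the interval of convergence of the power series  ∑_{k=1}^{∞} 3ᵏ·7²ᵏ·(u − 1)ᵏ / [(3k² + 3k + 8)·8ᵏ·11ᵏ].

Ratio test: |a_{k+1}/a_k| = [(3k² + 3k + 8)/(3(k+1)² + 3(k+1) + 8)] · 3·49/(8·11) → 147/88 as k → ∞.
Convergence for |u − 1| · 147/88 < 1, i.e. |u − 1| < 88/147. So R = 88/147.
Check u = 235/147: the terms are on the order of 1/k², so the series converges absolutely by comparison with the p-series (p = 2 > 1).
At u = 59/147: absolute convergence follows by limit comparison with Σ 1/k².

[59/147, 235/147]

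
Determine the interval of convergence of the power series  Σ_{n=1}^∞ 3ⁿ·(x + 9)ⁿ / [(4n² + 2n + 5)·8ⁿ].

[-35/3, -19/3]

The ratio of consecutive coefficients is [(4n² + 2n + 5)/(4(n+1)² + 2(n+1) + 5)] · 3/8 → 3/8.
The series converges when 3/8 · |x + 9| < 1, giving R = 8/3.
Check x = -19/3: absolute convergence follows by limit comparison with Σ 1/n².
Check x = -35/3: absolute convergence follows by limit comparison with Σ 1/n².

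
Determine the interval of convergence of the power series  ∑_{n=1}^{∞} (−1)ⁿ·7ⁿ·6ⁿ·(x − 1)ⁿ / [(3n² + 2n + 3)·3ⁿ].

By the ratio test, |a_{n+1}/a_n| = [(3n² + 2n + 3)/(3(n+1)² + 2(n+1) + 3)] · 7·6/3 → 14.
Hence the series converges for |x − 1| < 1/(14) = 1/14, so the radius of convergence is 1/14.
When x = 15/14, the terms are on the order of 1/n², so the series converges absolutely by comparison with the p-series (p = 2 > 1).
Endpoint x = 13/14: the terms are on the order of 1/n², so the series converges absolutely by comparison with the p-series (p = 2 > 1).

[13/14, 15/14]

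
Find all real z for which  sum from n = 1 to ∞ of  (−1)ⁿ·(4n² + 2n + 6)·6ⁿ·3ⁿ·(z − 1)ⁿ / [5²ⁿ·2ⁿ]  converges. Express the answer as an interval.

Ratio test: |a_{n+1}/a_n| = [(4(n+1)² + 2(n+1) + 6)/(4n² + 2n + 6)] · 6·3/(25·2) → 9/25 as n → ∞.
Thus R = 1/(9/25) = 25/9.
When z = 34/9, the n-th term does not approach 0; divergence by the term test.
When z = -16/9, the terms have absolute value of order n², which does not tend to 0, so the series diverges by the divergence test.

(-16/9, 34/9)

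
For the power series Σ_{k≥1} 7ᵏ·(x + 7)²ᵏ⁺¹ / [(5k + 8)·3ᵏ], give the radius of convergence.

R = √21/7

The ratio of consecutive coefficients is [(5k + 8)/(5(k+1) + 8)] · 7/3 → 7/3.
Successive powers of (x + 7) differ by 2, so the series converges when |x + 7|² · 7/3 < 1, i.e. |x + 7| < √(3/7). So R = √21/7.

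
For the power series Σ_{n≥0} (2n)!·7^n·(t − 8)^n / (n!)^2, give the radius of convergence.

R = 1/28

Ratio test: |a_{n+1}/a_n| = (2n+1)·(2n+2)/(n+1)² · 7 → 28 as n → ∞.
Convergence for |t − 8| · 28 < 1, i.e. |t − 8| < 1/28. So R = 1/28.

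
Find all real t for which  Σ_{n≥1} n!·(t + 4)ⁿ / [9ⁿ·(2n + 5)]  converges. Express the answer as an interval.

{-4}

By the ratio test, |a_{n+1}/a_n| = (n+1) · 1/9 · (2n + 5)/(2(n+1) + 5) → ∞.
Since the ratio → ∞, the series diverges for every t ≠ -4, and R = 0.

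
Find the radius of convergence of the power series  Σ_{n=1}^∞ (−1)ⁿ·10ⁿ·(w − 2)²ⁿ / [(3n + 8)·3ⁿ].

R = √30/10

By the ratio test, |a_{n+1}/a_n| = [(3n + 8)/(3(n+1) + 8)] · 10/3 → 10/3.
Writing y = (w − 2)², the series in y has radius 3/10, so |w − 2| < √(3/10) and R = √30/10.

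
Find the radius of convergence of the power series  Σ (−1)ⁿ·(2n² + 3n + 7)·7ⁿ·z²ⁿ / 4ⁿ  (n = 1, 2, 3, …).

R = 2√7/7

Apply the ratio test: |a_{n+1}| / |a_n| = [(2(n+1)² + 3(n+1) + 7)/(2n² + 3n + 7)] · 7/4, which tends to 7/4 as n → ∞.
Writing y = z², the series in y has radius 4/7, so |z| < √(4/7) and R = 2√7/7.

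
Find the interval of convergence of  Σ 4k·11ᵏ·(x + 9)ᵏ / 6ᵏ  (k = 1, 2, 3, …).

By the ratio test, |a_{k+1}/a_k| = [4(k+1)/4k] · 11/6 → 11/6.
Thus R = 1/(11/6) = 6/11.
When x = -93/11, the terms do not tend to 0, so the series diverges.
Check x = -105/11: the terms have absolute value of order k, which does not tend to 0, so the series diverges by the divergence test.

(-105/11, -93/11)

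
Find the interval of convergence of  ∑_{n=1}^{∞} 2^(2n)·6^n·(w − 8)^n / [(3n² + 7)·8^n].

[23/3, 25/3]

Apply the ratio test: |a_{n+1}| / |a_n| = [(3n² + 7)/(3(n+1)² + 7)] · 4·6/8, which tends to 3 as n → ∞.
Convergence for |w − 8| · 3 < 1, i.e. |w − 8| < 1/3. So R = 1/3.
At w = 25/3: the terms are on the order of 1/n², so the series converges absolutely by comparison with the p-series (p = 2 > 1).
When w = 23/3, the series is dominated by a constant times Σ 1/n², which converges (p = 2 > 1).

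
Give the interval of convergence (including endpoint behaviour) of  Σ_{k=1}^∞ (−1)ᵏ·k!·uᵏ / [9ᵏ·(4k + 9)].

{0}

Ratio test: |a_{k+1}/a_k| = (k+1) · 1/9 · (4k + 9)/(4(k+1) + 9) → ∞ as k → ∞.
The terms grow without bound for any u ≠ 0, so R = 0 (convergence only at u = 0).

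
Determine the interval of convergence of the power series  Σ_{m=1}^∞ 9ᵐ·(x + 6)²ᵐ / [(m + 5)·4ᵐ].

By the ratio test, |a_{m+1}/a_m| = [(m + 5)/((m+1) + 5)] · 9/4 → 9/4.
Since the exponent of (x + 6) increases by 2 each term, convergence requires |x + 6|² < 4/9, hence R = 2/3.
When x = -16/3, the terms behave like c/m; limit comparison with the harmonic series gives divergence.
At x = -20/3: the terms are asymptotic to a nonzero constant times 1/m, so the series diverges by limit comparison with Σ 1/m.

(-20/3, -16/3)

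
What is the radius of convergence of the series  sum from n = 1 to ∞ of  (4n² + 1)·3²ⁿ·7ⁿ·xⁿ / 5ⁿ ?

R = 5/63

By the ratio test, |a_{n+1}/a_n| = [(4(n+1)² + 1)/(4n² + 1)] · 9·7/5 → 63/5.
Convergence for |x| · 63/5 < 1, i.e. |x| < 5/63. So R = 5/63.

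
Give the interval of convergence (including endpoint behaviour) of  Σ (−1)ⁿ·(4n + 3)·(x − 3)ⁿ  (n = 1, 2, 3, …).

(2, 4)

Apply the ratio test: |a_{n+1}| / |a_n| = (4(n+1) + 3)/(4n + 3), which tends to 1 as n → ∞.
So the series converges when |x − 3| < 1 and diverges when |x − 3| > 1; R = 1.
When x = 4, the terms have absolute value of order n, which does not tend to 0, so the series diverges by the divergence test.
Endpoint x = 2: the terms do not tend to 0, so the series diverges.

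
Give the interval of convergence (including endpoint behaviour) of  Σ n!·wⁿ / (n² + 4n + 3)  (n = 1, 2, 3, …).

Apply the ratio test: |a_{n+1}| / |a_n| = (n+1) · (n² + 4n + 3)/((n+1)² + 4(n+1) + 3), which tends to ∞ as n → ∞.
Since the ratio → ∞, the series diverges for every w ≠ 0, and R = 0.

{0}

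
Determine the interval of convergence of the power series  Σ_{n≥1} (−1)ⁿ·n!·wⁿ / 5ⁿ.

{0}

Apply the ratio test: |a_{n+1}| / |a_n| = (n+1) · 1/5, which tends to ∞ as n → ∞.
Since the ratio → ∞, the series diverges for every w ≠ 0, and R = 0.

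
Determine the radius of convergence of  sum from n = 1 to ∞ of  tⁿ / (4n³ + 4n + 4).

Ratio test: |a_{n+1}/a_n| = (4n³ + 4n + 4)/(4(n+1)³ + 4(n+1) + 4) → 1 as n → ∞.
Convergence for |t| < 1, so R = 1.

R = 1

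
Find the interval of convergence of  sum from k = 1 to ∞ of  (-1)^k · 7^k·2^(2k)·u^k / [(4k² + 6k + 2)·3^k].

By the ratio test, |a_{k+1}/a_k| = [(4k² + 6k + 2)/(4(k+1)² + 6(k+1) + 2)] · 7·4/3 → 28/3.
Thus R = 1/(28/3) = 3/28.
When u = 3/28, the terms are on the order of 1/k², so the series converges absolutely by comparison with the p-series (p = 2 > 1).
Endpoint u = -3/28: the terms are on the order of 1/k², so the series converges absolutely by comparison with the p-series (p = 2 > 1).

[-3/28, 3/28]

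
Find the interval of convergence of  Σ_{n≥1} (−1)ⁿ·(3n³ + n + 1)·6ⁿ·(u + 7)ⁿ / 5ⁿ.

Ratio test: |a_{n+1}/a_n| = [(3(n+1)³ + (n+1) + 1)/(3n³ + n + 1)] · 6/5 → 6/5 as n → ∞.
Convergence for |u + 7| · 6/5 < 1, i.e. |u + 7| < 5/6. So R = 5/6.
When u = -37/6, the n-th term does not approach 0; divergence by the term test.
When u = -47/6, the terms do not tend to 0, so the series diverges.

(-47/6, -37/6)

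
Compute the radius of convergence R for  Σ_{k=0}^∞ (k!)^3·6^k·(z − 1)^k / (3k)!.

R = 9/2

Apply the ratio test: |a_{k+1}| / |a_k| = (k+1)³/[(3k+1)·(3k+2)·(3k+3)] · 6, which tends to 2/9 as k → ∞.
Hence the series converges for |z − 1| < 1/(2/9) = 9/2, so the radius of convergence is 9/2.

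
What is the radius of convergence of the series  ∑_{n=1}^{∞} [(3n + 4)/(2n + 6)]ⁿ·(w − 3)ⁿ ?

R = 2/3

Root test: |a_n|^(1/n) = (3n + 4)/(2n + 6) → 3/2.
Convergence for |w − 3| · 3/2 < 1, i.e. |w − 3| < 2/3. So R = 2/3.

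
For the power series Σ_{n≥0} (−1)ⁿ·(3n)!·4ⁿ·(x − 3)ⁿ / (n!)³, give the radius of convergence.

Ratio test: |a_{n+1}/a_n| = (3n+1)·(3n+2)·(3n+3)/(n+1)³ · 4 → 108 as n → ∞.
Convergence for |x − 3| · 108 < 1, i.e. |x − 3| < 1/108. So R = 1/108.

R = 1/108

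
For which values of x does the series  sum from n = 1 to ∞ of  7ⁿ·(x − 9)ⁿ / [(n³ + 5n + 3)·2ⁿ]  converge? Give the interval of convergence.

Ratio test: |a_{n+1}/a_n| = [(n³ + 5n + 3)/((n+1)³ + 5(n+1) + 3)] · 7/2 → 7/2 as n → ∞.
Convergence for |x − 9| · 7/2 < 1, i.e. |x − 9| < 2/7. So R = 2/7.
Check x = 65/7: the series is dominated by a constant times Σ 1/n³, which converges (p = 3 > 1).
Check x = 61/7: the series is dominated by a constant times Σ 1/n³, which converges (p = 3 > 1).

[61/7, 65/7]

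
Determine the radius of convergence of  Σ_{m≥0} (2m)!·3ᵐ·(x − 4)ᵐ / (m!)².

R = 1/12

The ratio of consecutive coefficients is (2m+1)·(2m+2)/(m+1)² · 3 → 12.
Thus R = 1/(12) = 1/12.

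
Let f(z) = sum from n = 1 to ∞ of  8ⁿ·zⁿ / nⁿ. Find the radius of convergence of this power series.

R = ∞

By the Cauchy root test, |a_n|^(1/n) = 8/n → 0.
Since the n-th root of |a_n| tends to 0, the series converges for all real z; R = ∞.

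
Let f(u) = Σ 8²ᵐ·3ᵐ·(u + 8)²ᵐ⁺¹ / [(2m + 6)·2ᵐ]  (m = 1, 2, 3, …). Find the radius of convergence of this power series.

R = √6/24

The ratio of consecutive coefficients is [(2m + 6)/(2(m+1) + 6)] · 64·3/2 → 96.
Since the exponent of (u + 8) increases by 2 each term, convergence requires |u + 8|² < 1/96, hence R = √6/24.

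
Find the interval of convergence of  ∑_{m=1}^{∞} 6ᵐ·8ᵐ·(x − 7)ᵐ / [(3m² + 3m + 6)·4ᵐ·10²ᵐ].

[-4/3, 46/3]

By the ratio test, |a_{m+1}/a_m| = [(3m² + 3m + 6)/(3(m+1)² + 3(m+1) + 6)] · 6·8/(4·100) → 3/25.
The series converges when 3/25 · |x − 7| < 1, giving R = 25/3.
Check x = 46/3: absolute convergence follows by limit comparison with Σ 1/m².
When x = -4/3, the terms are on the order of 1/m², so the series converges absolutely by comparison with the p-series (p = 2 > 1).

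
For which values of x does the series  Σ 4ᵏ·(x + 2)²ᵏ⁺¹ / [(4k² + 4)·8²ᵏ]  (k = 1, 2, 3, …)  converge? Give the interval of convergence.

[-6, 2]

By the ratio test, |a_{k+1}/a_k| = [(4k² + 4)/(4(k+1)² + 4)] · 4/64 → 1/16.
Writing y = (x + 2)², the series in y has radius 16, so |x + 2| < √(16) = 4 and R = 4.
When x = 2, the terms are on the order of 1/k², so the series converges absolutely by comparison with the p-series (p = 2 > 1).
When x = -6, the terms are on the order of 1/k², so the series converges absolutely by comparison with the p-series (p = 2 > 1).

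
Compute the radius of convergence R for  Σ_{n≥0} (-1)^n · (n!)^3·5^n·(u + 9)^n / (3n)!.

R = 27/5

The ratio of consecutive coefficients is (n+1)³/[(3n+1)·(3n+2)·(3n+3)] · 5 → 5/27.
Hence the series converges for |u + 9| < 1/(5/27) = 27/5, so the radius of convergence is 27/5.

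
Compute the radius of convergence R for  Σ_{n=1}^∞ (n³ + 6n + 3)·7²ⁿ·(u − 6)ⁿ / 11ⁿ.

R = 11/49

Apply the ratio test: |a_{n+1}| / |a_n| = [((n+1)³ + 6(n+1) + 3)/(n³ + 6n + 3)] · 49/11, which tends to 49/11 as n → ∞.
Thus R = 1/(49/11) = 11/49.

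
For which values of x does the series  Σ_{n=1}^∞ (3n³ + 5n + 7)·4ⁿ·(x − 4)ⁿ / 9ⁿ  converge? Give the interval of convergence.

(7/4, 25/4)

By the ratio test, |a_{n+1}/a_n| = [(3(n+1)³ + 5(n+1) + 7)/(3n³ + 5n + 7)] · 4/9 → 4/9.
The series converges when 4/9 · |x − 4| < 1, giving R = 9/4.
At x = 25/4: the n-th term does not approach 0; divergence by the term test.
Endpoint x = 7/4: the terms do not tend to 0, so the series diverges.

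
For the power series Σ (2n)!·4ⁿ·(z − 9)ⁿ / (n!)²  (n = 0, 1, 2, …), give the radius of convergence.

By the ratio test, |a_{n+1}/a_n| = (2n+1)·(2n+2)/(n+1)² · 4 → 16.
Hence the series converges for |z − 9| < 1/(16) = 1/16, so the radius of convergence is 1/16.

R = 1/16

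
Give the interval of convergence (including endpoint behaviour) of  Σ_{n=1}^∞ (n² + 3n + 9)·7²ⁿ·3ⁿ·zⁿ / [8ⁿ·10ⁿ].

Apply the ratio test: |a_{n+1}| / |a_n| = [((n+1)² + 3(n+1) + 9)/(n² + 3n + 9)] · 49·3/(8·10), which tends to 147/80 as n → ∞.
The series converges when 147/80 · |z| < 1, giving R = 80/147.
When z = 80/147, the terms do not tend to 0, so the series diverges.
At z = -80/147: the terms have absolute value of order n², which does not tend to 0, so the series diverges by the divergence test.

(-80/147, 80/147)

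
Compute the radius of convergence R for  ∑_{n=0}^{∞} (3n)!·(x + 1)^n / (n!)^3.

R = 1/27

Ratio test: |a_{n+1}/a_n| = (3n+1)·(3n+2)·(3n+3)/(n+1)³ → 27 as n → ∞.
Convergence for |x + 1| · 27 < 1, i.e. |x + 1| < 1/27. So R = 1/27.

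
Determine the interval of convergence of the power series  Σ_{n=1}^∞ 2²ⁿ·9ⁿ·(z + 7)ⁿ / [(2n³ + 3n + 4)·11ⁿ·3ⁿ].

Apply the ratio test: |a_{n+1}| / |a_n| = [(2n³ + 3n + 4)/(2(n+1)³ + 3(n+1) + 4)] · 4·9/(11·3), which tends to 12/11 as n → ∞.
Convergence for |z + 7| · 12/11 < 1, i.e. |z + 7| < 11/12. So R = 11/12.
Check z = -73/12: the terms are on the order of 1/n³, so the series converges absolutely by comparison with the p-series (p = 3 > 1).
Check z = -95/12: the terms are on the order of 1/n³, so the series converges absolutely by comparison with the p-series (p = 3 > 1).

[-95/12, -73/12]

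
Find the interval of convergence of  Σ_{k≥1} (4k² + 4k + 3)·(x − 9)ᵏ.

Apply the ratio test: |a_{k+1}| / |a_k| = (4(k+1)² + 4(k+1) + 3)/(4k² + 4k + 3), which tends to 1 as k → ∞.
So the series converges when |x − 9| < 1 and diverges when |x − 9| > 1; R = 1.
Check x = 10: the k-th term does not approach 0; divergence by the term test.
When x = 8, the terms have absolute value of order k², which does not tend to 0, so the series diverges by the divergence test.

(8, 10)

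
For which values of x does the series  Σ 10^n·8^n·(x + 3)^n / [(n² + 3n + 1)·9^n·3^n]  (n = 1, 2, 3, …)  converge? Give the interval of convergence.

Ratio test: |a_{n+1}/a_n| = [(n² + 3n + 1)/((n+1)² + 3(n+1) + 1)] · 10·8/(9·3) → 80/27 as n → ∞.
The series converges when 80/27 · |x + 3| < 1, giving R = 27/80.
When x = -213/80, absolute convergence follows by limit comparison with Σ 1/n².
Check x = -267/80: the terms are on the order of 1/n², so the series converges absolutely by comparison with the p-series (p = 2 > 1).

[-267/80, -213/80]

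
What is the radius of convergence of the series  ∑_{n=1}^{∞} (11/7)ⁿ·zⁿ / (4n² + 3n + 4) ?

R = 7/11

Ratio test: |a_{n+1}/a_n| = [(4n² + 3n + 4)/(4(n+1)² + 3(n+1) + 4)] · 11/7 → 11/7 as n → ∞.
Convergence for |z| · 11/7 < 1, i.e. |z| < 7/11. So R = 7/11.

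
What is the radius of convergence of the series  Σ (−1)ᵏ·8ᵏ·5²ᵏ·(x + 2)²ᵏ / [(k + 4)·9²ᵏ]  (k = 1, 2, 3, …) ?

The ratio of consecutive coefficients is [(k + 4)/((k+1) + 4)] · 8·25/81 → 200/81.
Successive powers of (x + 2) differ by 2, so the series converges when |x + 2|² · 200/81 < 1, i.e. |x + 2| < √(81/200). So R = 9√2/20.

R = 9√2/20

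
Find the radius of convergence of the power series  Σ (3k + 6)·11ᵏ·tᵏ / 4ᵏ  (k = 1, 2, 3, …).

R = 4/11

By the ratio test, |a_{k+1}/a_k| = [(3(k+1) + 6)/(3k + 6)] · 11/4 → 11/4.
Thus R = 1/(11/4) = 4/11.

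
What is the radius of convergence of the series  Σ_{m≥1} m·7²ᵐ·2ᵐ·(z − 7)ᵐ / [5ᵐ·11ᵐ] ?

Apply the ratio test: |a_{m+1}| / |a_m| = [(m+1)/m] · 49·2/(5·11), which tends to 98/55 as m → ∞.
Convergence for |z − 7| · 98/55 < 1, i.e. |z − 7| < 55/98. So R = 55/98.

R = 55/98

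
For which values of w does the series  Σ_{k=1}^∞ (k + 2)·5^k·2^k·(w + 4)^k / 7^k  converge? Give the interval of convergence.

(-47/10, -33/10)

Ratio test: |a_{k+1}/a_k| = [((k+1) + 2)/(k + 2)] · 5·2/7 → 10/7 as k → ∞.
Convergence for |w + 4| · 10/7 < 1, i.e. |w + 4| < 7/10. So R = 7/10.
Endpoint w = -33/10: the terms have absolute value of order k, which does not tend to 0, so the series diverges by the divergence test.
At w = -47/10: the terms have absolute value of order k, which does not tend to 0, so the series diverges by the divergence test.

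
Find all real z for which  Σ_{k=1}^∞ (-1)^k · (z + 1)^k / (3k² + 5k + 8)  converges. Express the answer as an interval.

Ratio test: |a_{k+1}/a_k| = (3k² + 5k + 8)/(3(k+1)² + 5(k+1) + 8) → 1 as k → ∞.
So the series converges when |z + 1| < 1 and diverges when |z + 1| > 1; R = 1.
At z = 0: the terms are on the order of 1/k², so the series converges absolutely by comparison with the p-series (p = 2 > 1).
When z = -2, the series is dominated by a constant times Σ 1/k², which converges (p = 2 > 1).

[-2, 0]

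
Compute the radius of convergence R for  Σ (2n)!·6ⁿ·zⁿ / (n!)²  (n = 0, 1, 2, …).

Ratio test: |a_{n+1}/a_n| = (2n+1)·(2n+2)/(n+1)² · 6 → 24 as n → ∞.
Hence the series converges for |z| < 1/(24) = 1/24, so the radius of convergence is 1/24.

R = 1/24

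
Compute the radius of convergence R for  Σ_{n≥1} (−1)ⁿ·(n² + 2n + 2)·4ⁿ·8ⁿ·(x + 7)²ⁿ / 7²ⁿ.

Ratio test: |a_{n+1}/a_n| = [((n+1)² + 2(n+1) + 2)/(n² + 2n + 2)] · 4·8/49 → 32/49 as n → ∞.
Successive powers of (x + 7) differ by 2, so the series converges when |x + 7|² · 32/49 < 1, i.e. |x + 7| < √(49/32). So R = 7√2/8.

R = 7√2/8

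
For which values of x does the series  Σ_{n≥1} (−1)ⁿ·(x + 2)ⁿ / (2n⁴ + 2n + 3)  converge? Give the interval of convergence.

[-3, -1]

Ratio test: |a_{n+1}/a_n| = (2n⁴ + 2n + 3)/(2(n+1)⁴ + 2(n+1) + 3) → 1 as n → ∞.
Hence R = 1.
Check x = -1: absolute convergence follows by limit comparison with Σ 1/n⁴.
Endpoint x = -3: the series is dominated by a constant times Σ 1/n⁴, which converges (p = 4 > 1).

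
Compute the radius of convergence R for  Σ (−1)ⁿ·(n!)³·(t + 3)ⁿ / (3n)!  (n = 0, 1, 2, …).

R = 27

The ratio of consecutive coefficients is (n+1)³/[(3n+1)·(3n+2)·(3n+3)] → 1/27.
Thus R = 1/(1/27) = 27.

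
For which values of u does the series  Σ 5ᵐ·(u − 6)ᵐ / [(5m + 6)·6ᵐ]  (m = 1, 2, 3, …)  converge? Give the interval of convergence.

Ratio test: |a_{m+1}/a_m| = [(5m + 6)/(5(m+1) + 6)] · 5/6 → 5/6 as m → ∞.
Hence the series converges for |u − 6| < 1/(5/6) = 6/5, so the radius of convergence is 6/5.
At u = 36/5: comparison with the harmonic series Σ 1/m shows the series diverges.
Endpoint u = 24/5: an alternating series whose terms decrease to 0 in absolute value, so it converges by the Leibniz criterion.

[24/5, 36/5)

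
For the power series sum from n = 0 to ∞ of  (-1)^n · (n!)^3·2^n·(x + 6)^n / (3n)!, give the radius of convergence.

R = 27/2

By the ratio test, |a_{n+1}/a_n| = (n+1)³/[(3n+1)·(3n+2)·(3n+3)] · 2 → 2/27.
Thus R = 1/(2/27) = 27/2.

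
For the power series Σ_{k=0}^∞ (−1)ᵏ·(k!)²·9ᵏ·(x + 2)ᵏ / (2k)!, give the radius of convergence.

R = 4/9

The ratio of consecutive coefficients is (k+1)²/[(2k+1)·(2k+2)] · 9 → 9/4.
The series converges when 9/4 · |x + 2| < 1, giving R = 4/9.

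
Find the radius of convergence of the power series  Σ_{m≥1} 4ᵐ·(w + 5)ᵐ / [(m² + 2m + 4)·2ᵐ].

By the ratio test, |a_{m+1}/a_m| = [(m² + 2m + 4)/((m+1)² + 2(m+1) + 4)] · 4/2 → 2.
Hence the series converges for |w + 5| < 1/(2) = 1/2, so the radius of convergence is 1/2.

R = 1/2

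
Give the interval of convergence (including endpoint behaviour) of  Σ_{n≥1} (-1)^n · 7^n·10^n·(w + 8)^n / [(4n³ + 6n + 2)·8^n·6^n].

Ratio test: |a_{n+1}/a_n| = [(4n³ + 6n + 2)/(4(n+1)³ + 6(n+1) + 2)] · 7·10/(8·6) → 35/24 as n → ∞.
The series converges when 35/24 · |w + 8| < 1, giving R = 24/35.
Check w = -256/35: the series is dominated by a constant times Σ 1/n³, which converges (p = 3 > 1).
When w = -304/35, the series is dominated by a constant times Σ 1/n³, which converges (p = 3 > 1).

[-304/35, -256/35]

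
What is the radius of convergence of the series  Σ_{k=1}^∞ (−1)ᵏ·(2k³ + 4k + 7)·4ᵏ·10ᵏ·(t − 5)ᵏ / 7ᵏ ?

Apply the ratio test: |a_{k+1}| / |a_k| = [(2(k+1)³ + 4(k+1) + 7)/(2k³ + 4k + 7)] · 4·10/7, which tends to 40/7 as k → ∞.
Thus R = 1/(40/7) = 7/40.

R = 7/40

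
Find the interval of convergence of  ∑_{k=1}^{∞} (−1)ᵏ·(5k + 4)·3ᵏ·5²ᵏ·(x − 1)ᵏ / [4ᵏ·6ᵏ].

(17/25, 33/25)

Ratio test: |a_{k+1}/a_k| = [(5(k+1) + 4)/(5k + 4)] · 3·25/(4·6) → 25/8 as k → ∞.
The series converges when 25/8 · |x − 1| < 1, giving R = 8/25.
At x = 33/25: the terms do not tend to 0, so the series diverges.
Check x = 17/25: the terms do not tend to 0, so the series diverges.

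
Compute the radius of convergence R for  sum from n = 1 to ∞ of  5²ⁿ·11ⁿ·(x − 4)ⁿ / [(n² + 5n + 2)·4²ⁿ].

The ratio of consecutive coefficients is [(n² + 5n + 2)/((n+1)² + 5(n+1) + 2)] · 25·11/16 → 275/16.
Hence the series converges for |x − 4| < 1/(275/16) = 16/275, so the radius of convergence is 16/275.

R = 16/275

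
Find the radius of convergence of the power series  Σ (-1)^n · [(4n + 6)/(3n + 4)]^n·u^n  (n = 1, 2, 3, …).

R = 3/4

Applying the root test, |a_n|^(1/n) = (4n + 6)/(3n + 4) → 4/3.
Thus R = 1/(4/3) = 3/4.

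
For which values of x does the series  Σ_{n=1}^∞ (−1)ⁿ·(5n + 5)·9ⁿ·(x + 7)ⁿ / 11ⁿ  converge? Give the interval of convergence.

By the ratio test, |a_{n+1}/a_n| = [(5(n+1) + 5)/(5n + 5)] · 9/11 → 9/11.
The series converges when 9/11 · |x + 7| < 1, giving R = 11/9.
Endpoint x = -52/9: the terms do not tend to 0, so the series diverges.
Check x = -74/9: the n-th term does not approach 0; divergence by the term test.

(-74/9, -52/9)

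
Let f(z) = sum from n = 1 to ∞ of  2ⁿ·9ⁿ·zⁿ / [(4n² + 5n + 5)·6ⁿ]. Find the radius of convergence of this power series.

By the ratio test, |a_{n+1}/a_n| = [(4n² + 5n + 5)/(4(n+1)² + 5(n+1) + 5)] · 2·9/6 → 3.
Hence the series converges for |z| < 1/(3) = 1/3, so the radius of convergence is 1/3.

R = 1/3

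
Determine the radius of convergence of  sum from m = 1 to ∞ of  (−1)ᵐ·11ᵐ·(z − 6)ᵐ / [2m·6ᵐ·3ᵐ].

R = 18/11

Ratio test: |a_{m+1}/a_m| = [2m/2(m+1)] · 11/(6·3) → 11/18 as m → ∞.
Convergence for |z − 6| · 11/18 < 1, i.e. |z − 6| < 18/11. So R = 18/11.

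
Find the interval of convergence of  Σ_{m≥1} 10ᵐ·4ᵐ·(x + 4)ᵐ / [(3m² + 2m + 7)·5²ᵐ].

The ratio of consecutive coefficients is [(3m² + 2m + 7)/(3(m+1)² + 2(m+1) + 7)] · 10·4/25 → 8/5.
Hence the series converges for |x + 4| < 1/(8/5) = 5/8, so the radius of convergence is 5/8.
When x = -27/8, the series is dominated by a constant times Σ 1/m², which converges (p = 2 > 1).
At x = -37/8: absolute convergence follows by limit comparison with Σ 1/m².

[-37/8, -27/8]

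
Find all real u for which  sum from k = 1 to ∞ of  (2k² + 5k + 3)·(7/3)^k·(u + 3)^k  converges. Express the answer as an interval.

(-24/7, -18/7)

Ratio test: |a_{k+1}/a_k| = [(2(k+1)² + 5(k+1) + 3)/(2k² + 5k + 3)] · 7/3 → 7/3 as k → ∞.
Convergence for |u + 3| · 7/3 < 1, i.e. |u + 3| < 3/7. So R = 3/7.
Check u = -18/7: the terms do not tend to 0, so the series diverges.
Check u = -24/7: the terms have absolute value of order k², which does not tend to 0, so the series diverges by the divergence test.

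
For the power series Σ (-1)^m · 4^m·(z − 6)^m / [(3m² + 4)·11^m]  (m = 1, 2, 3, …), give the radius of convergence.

Ratio test: |a_{m+1}/a_m| = [(3m² + 4)/(3(m+1)² + 4)] · 4/11 → 4/11 as m → ∞.
Thus R = 1/(4/11) = 11/4.

R = 11/4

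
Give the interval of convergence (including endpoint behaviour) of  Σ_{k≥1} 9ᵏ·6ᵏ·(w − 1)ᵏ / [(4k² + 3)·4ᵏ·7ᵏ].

The ratio of consecutive coefficients is [(4k² + 3)/(4(k+1)² + 3)] · 9·6/(4·7) → 27/14.
Hence the series converges for |w − 1| < 1/(27/14) = 14/27, so the radius of convergence is 14/27.
Endpoint w = 41/27: the series is dominated by a constant times Σ 1/k², which converges (p = 2 > 1).
Check w = 13/27: absolute convergence follows by limit comparison with Σ 1/k².

[13/27, 41/27]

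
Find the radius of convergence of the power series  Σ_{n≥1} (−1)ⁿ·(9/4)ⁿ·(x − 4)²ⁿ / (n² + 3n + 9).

The ratio of consecutive coefficients is [(n² + 3n + 9)/((n+1)² + 3(n+1) + 9)] · 9/4 → 9/4.
Writing y = (x − 4)², the series in y has radius 4/9, so |x − 4| < √(4/9) = 2/3 and R = 2/3.

R = 2/3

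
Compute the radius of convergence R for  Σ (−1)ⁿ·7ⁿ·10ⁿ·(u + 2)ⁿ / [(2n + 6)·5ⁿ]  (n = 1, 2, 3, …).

R = 1/14

By the ratio test, |a_{n+1}/a_n| = [(2n + 6)/(2(n+1) + 6)] · 7·10/5 → 14.
Convergence for |u + 2| · 14 < 1, i.e. |u + 2| < 1/14. So R = 1/14.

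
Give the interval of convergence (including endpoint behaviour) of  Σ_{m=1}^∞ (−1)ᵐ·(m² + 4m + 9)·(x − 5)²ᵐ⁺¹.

Apply the ratio test: |a_{m+1}| / |a_m| = ((m+1)² + 4(m+1) + 9)/(m² + 4m + 9), which tends to 1 as m → ∞.
Writing y = (x − 5)², the series in y has radius 1, so |x − 5| < √(1) = 1 and R = 1.
When x = 6, the m-th term does not approach 0; divergence by the term test.
Endpoint x = 4: the terms do not tend to 0, so the series diverges.

(4, 6)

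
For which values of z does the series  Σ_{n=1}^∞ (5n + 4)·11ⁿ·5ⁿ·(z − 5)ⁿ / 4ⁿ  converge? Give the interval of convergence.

(271/55, 279/55)

By the ratio test, |a_{n+1}/a_n| = [(5(n+1) + 4)/(5n + 4)] · 11·5/4 → 55/4.
Hence the series converges for |z − 5| < 1/(55/4) = 4/55, so the radius of convergence is 4/55.
When z = 279/55, the n-th term does not approach 0; divergence by the term test.
When z = 271/55, the terms have absolute value of order n, which does not tend to 0, so the series diverges by the divergence test.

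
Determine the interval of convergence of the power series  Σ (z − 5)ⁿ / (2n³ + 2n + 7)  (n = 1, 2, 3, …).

[4, 6]

The ratio of consecutive coefficients is (2n³ + 2n + 7)/(2(n+1)³ + 2(n+1) + 7) → 1.
Hence R = 1.
At z = 6: absolute convergence follows by limit comparison with Σ 1/n³.
Endpoint z = 4: the series is dominated by a constant times Σ 1/n³, which converges (p = 3 > 1).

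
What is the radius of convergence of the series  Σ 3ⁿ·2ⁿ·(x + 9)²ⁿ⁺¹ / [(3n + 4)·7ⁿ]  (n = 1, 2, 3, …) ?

The ratio of consecutive coefficients is [(3n + 4)/(3(n+1) + 4)] · 3·2/7 → 6/7.
Since the exponent of (x + 9) increases by 2 each term, convergence requires |x + 9|² < 7/6, hence R = √42/6.

R = √42/6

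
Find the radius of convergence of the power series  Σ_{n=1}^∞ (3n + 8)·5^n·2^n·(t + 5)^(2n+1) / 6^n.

The ratio of consecutive coefficients is [(3(n+1) + 8)/(3n + 8)] · 5·2/6 → 5/3.
Successive powers of (t + 5) differ by 2, so the series converges when |t + 5|² · 5/3 < 1, i.e. |t + 5| < √(3/5). So R = √15/5.

R = √15/5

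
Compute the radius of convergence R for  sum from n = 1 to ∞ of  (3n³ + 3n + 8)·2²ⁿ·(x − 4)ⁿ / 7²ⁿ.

By the ratio test, |a_{n+1}/a_n| = [(3(n+1)³ + 3(n+1) + 8)/(3n³ + 3n + 8)] · 4/49 → 4/49.
Convergence for |x − 4| · 4/49 < 1, i.e. |x − 4| < 49/4. So R = 49/4.

R = 49/4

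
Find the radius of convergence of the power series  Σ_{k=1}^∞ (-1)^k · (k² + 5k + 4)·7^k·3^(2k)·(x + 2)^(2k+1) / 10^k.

R = √70/21

The ratio of consecutive coefficients is [((k+1)² + 5(k+1) + 4)/(k² + 5k + 4)] · 7·9/10 → 63/10.
Successive powers of (x + 2) differ by 2, so the series converges when |x + 2|² · 63/10 < 1, i.e. |x + 2| < √(10/63). So R = √70/21.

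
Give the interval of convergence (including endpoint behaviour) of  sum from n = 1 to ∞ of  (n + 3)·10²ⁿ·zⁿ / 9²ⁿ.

The ratio of consecutive coefficients is [((n+1) + 3)/(n + 3)] · 100/81 → 100/81.
Thus R = 1/(100/81) = 81/100.
Check z = 81/100: the terms have absolute value of order n, which does not tend to 0, so the series diverges by the divergence test.
At z = -81/100: the n-th term does not approach 0; divergence by the term test.

(-81/100, 81/100)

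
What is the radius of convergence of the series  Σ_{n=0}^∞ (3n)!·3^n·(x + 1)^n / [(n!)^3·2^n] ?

The ratio of consecutive coefficients is (3n+1)·(3n+2)·(3n+3)/(n+1)³ · 3/2 → 81/2.
Convergence for |x + 1| · 81/2 < 1, i.e. |x + 1| < 2/81. So R = 2/81.

R = 2/81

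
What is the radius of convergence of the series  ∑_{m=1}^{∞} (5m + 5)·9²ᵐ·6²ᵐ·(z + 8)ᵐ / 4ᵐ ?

Apply the ratio test: |a_{m+1}| / |a_m| = [(5(m+1) + 5)/(5m + 5)] · 81·36/4, which tends to 729 as m → ∞.
The series converges when 729 · |z + 8| < 1, giving R = 1/729.

R = 1/729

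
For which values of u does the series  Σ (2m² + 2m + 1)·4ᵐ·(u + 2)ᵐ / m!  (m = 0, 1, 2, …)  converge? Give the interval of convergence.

(−∞, ∞)

By the ratio test, |a_{m+1}/a_m| = (2(m+1)² + 2(m+1) + 1)/(2m² + 2m + 1) · 4 · 1/(m+1) → 0.
The limit is 0, so the series converges for all u; R = ∞.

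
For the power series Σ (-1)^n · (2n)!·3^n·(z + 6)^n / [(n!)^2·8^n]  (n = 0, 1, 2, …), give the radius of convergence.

R = 2/3

Ratio test: |a_{n+1}/a_n| = (2n+1)·(2n+2)/(n+1)² · 3/8 → 3/2 as n → ∞.
Convergence for |z + 6| · 3/2 < 1, i.e. |z + 6| < 2/3. So R = 2/3.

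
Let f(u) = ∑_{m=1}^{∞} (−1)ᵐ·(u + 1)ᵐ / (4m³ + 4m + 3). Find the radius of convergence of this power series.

The ratio of consecutive coefficients is (4m³ + 4m + 3)/(4(m+1)³ + 4(m+1) + 3) → 1.
Hence R = 1.

R = 1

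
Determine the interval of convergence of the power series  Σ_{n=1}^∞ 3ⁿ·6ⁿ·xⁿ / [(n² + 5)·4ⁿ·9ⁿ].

By the ratio test, |a_{n+1}/a_n| = [(n² + 5)/((n+1)² + 5)] · 3·6/(4·9) → 1/2.
The series converges when 1/2 · |x| < 1, giving R = 2.
Endpoint x = 2: the series is dominated by a constant times Σ 1/n², which converges (p = 2 > 1).
Endpoint x = -2: the series is dominated by a constant times Σ 1/n², which converges (p = 2 > 1).

[-2, 2]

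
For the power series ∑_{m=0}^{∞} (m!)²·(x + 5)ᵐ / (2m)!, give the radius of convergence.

The ratio of consecutive coefficients is (m+1)²/[(2m+1)·(2m+2)] → 1/4.
The series converges when 1/4 · |x + 5| < 1, giving R = 4.

R = 4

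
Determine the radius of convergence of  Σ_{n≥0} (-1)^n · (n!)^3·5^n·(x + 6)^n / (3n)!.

R = 27/5

The ratio of consecutive coefficients is (n+1)³/[(3n+1)·(3n+2)·(3n+3)] · 5 → 5/27.
The series converges when 5/27 · |x + 6| < 1, giving R = 27/5.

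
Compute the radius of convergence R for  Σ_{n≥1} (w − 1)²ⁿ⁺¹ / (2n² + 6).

Ratio test: |a_{n+1}/a_n| = (2n² + 6)/(2(n+1)² + 6) → 1 as n → ∞.
Writing y = (w − 1)², the series in y has radius 1, so |w − 1| < √(1) = 1 and R = 1.

R = 1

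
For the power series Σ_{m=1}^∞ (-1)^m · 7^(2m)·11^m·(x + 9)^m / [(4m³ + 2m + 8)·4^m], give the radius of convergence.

R = 4/539

The ratio of consecutive coefficients is [(4m³ + 2m + 8)/(4(m+1)³ + 2(m+1) + 8)] · 49·11/4 → 539/4.
The series converges when 539/4 · |x + 9| < 1, giving R = 4/539.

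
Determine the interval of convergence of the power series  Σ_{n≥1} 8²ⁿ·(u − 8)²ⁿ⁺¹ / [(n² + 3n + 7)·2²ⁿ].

[31/4, 33/4]

Apply the ratio test: |a_{n+1}| / |a_n| = [(n² + 3n + 7)/((n+1)² + 3(n+1) + 7)] · 64/4, which tends to 16 as n → ∞.
Writing y = (u − 8)², the series in y has radius 1/16, so |u − 8| < √(1/16) = 1/4 and R = 1/4.
Check u = 33/4: the terms are on the order of 1/n², so the series converges absolutely by comparison with the p-series (p = 2 > 1).
When u = 31/4, the terms are on the order of 1/n², so the series converges absolutely by comparison with the p-series (p = 2 > 1).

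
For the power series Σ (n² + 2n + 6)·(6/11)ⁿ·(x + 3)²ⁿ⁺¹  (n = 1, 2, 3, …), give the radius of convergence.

Ratio test: |a_{n+1}/a_n| = [((n+1)² + 2(n+1) + 6)/(n² + 2n + 6)] · 6/11 → 6/11 as n → ∞.
Since the exponent of (x + 3) increases by 2 each term, convergence requires |x + 3|² < 11/6, hence R = √66/6.

R = √66/6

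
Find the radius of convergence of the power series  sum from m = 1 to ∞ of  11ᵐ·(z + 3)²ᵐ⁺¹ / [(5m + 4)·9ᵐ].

The ratio of consecutive coefficients is [(5m + 4)/(5(m+1) + 4)] · 11/9 → 11/9.
Successive powers of (z + 3) differ by 2, so the series converges when |z + 3|² · 11/9 < 1, i.e. |z + 3| < √(9/11). So R = 3√11/11.

R = 3√11/11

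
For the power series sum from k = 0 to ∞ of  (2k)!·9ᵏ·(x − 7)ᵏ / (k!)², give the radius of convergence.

R = 1/36

By the ratio test, |a_{k+1}/a_k| = (2k+1)·(2k+2)/(k+1)² · 9 → 36.
Convergence for |x − 7| · 36 < 1, i.e. |x − 7| < 1/36. So R = 1/36.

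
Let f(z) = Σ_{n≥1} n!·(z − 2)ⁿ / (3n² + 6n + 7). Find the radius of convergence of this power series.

R = 0

Ratio test: |a_{n+1}/a_n| = (n+1) · (3n² + 6n + 7)/(3(n+1)² + 6(n+1) + 7) → ∞ as n → ∞.
The ratio grows without bound, so the series diverges whenever (z − 2) ≠ 0; it converges only at z = 2. R = 0.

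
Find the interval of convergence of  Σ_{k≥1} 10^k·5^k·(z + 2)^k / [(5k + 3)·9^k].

By the ratio test, |a_{k+1}/a_k| = [(5k + 3)/(5(k+1) + 3)] · 10·5/9 → 50/9.
The series converges when 50/9 · |z + 2| < 1, giving R = 9/50.
Check z = -91/50: the terms behave like c/k; limit comparison with the harmonic series gives divergence.
Check z = -109/50: the terms alternate in sign and decrease monotonically to 0 in absolute value (size ~ c/k), so the alternating series test gives convergence.

[-109/50, -91/50)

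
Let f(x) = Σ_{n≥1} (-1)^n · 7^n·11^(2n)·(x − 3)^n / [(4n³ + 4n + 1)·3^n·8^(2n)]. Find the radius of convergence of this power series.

R = 192/847

Apply the ratio test: |a_{n+1}| / |a_n| = [(4n³ + 4n + 1)/(4(n+1)³ + 4(n+1) + 1)] · 7·121/(3·64), which tends to 847/192 as n → ∞.
The series converges when 847/192 · |x − 3| < 1, giving R = 192/847.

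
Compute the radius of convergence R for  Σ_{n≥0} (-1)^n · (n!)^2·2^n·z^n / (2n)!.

R = 2

Apply the ratio test: |a_{n+1}| / |a_n| = (n+1)²/[(2n+1)·(2n+2)] · 2, which tends to 1/2 as n → ∞.
Thus R = 1/(1/2) = 2.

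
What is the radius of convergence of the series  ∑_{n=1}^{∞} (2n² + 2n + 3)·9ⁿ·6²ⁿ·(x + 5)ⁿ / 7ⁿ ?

R = 7/324

Ratio test: |a_{n+1}/a_n| = [(2(n+1)² + 2(n+1) + 3)/(2n² + 2n + 3)] · 9·36/7 → 324/7 as n → ∞.
Hence the series converges for |x + 5| < 1/(324/7) = 7/324, so the radius of convergence is 7/324.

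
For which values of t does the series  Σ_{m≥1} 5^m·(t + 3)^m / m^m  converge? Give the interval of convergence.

Applying the root test, |a_m|^(1/m) = 5/m → 0.
The limit is 0 for every t, so R = ∞.

(−∞, ∞)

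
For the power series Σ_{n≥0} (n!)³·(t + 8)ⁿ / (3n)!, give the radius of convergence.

R = 27

The ratio of consecutive coefficients is (n+1)³/[(3n+1)·(3n+2)·(3n+3)] → 1/27.
Convergence for |t + 8| · 1/27 < 1, i.e. |t + 8| < 27. So R = 27.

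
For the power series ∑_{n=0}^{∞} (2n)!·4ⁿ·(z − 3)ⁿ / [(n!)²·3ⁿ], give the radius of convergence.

R = 3/16

Ratio test: |a_{n+1}/a_n| = (2n+1)·(2n+2)/(n+1)² · 4/3 → 16/3 as n → ∞.
The series converges when 16/3 · |z − 3| < 1, giving R = 3/16.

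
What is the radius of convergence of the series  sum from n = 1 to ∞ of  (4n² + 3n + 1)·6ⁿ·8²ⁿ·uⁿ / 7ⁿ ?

R = 7/384

By the ratio test, |a_{n+1}/a_n| = [(4(n+1)² + 3(n+1) + 1)/(4n² + 3n + 1)] · 6·64/7 → 384/7.
Hence the series converges for |u| < 1/(384/7) = 7/384, so the radius of convergence is 7/384.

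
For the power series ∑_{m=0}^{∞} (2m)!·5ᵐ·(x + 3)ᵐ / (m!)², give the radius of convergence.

Ratio test: |a_{m+1}/a_m| = (2m+1)·(2m+2)/(m+1)² · 5 → 20 as m → ∞.
Hence the series converges for |x + 3| < 1/(20) = 1/20, so the radius of convergence is 1/20.

R = 1/20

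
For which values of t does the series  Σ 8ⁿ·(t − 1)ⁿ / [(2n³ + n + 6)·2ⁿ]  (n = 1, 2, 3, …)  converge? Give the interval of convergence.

By the ratio test, |a_{n+1}/a_n| = [(2n³ + n + 6)/(2(n+1)³ + (n+1) + 6)] · 8/2 → 4.
Thus R = 1/(4) = 1/4.
Check t = 5/4: absolute convergence follows by limit comparison with Σ 1/n³.
Check t = 3/4: the series is dominated by a constant times Σ 1/n³, which converges (p = 3 > 1).

[3/4, 5/4]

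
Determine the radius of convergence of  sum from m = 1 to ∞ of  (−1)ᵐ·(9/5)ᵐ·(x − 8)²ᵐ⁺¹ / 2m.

Apply the ratio test: |a_{m+1}| / |a_m| = [2m/2(m+1)] · 9/5, which tends to 9/5 as m → ∞.
Since the exponent of (x − 8) increases by 2 each term, convergence requires |x − 8|² < 5/9, hence R = √5/3.

R = √5/3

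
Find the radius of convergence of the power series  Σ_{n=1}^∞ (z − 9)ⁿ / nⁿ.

R = ∞

Root test: |a_n|^(1/n) = 1/n → 0.
Since the n-th root of |a_n| tends to 0, the series converges for all real z; R = ∞.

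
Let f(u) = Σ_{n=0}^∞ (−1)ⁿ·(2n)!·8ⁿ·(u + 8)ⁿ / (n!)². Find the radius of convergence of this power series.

Ratio test: |a_{n+1}/a_n| = (2n+1)·(2n+2)/(n+1)² · 8 → 32 as n → ∞.
Hence the series converges for |u + 8| < 1/(32) = 1/32, so the radius of convergence is 1/32.

R = 1/32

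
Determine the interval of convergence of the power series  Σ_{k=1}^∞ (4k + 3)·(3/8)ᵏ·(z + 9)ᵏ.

By the ratio test, |a_{k+1}/a_k| = [(4(k+1) + 3)/(4k + 3)] · 3/8 → 3/8.
The series converges when 3/8 · |z + 9| < 1, giving R = 8/3.
Check z = -19/3: the terms do not tend to 0, so the series diverges.
When z = -35/3, the terms do not tend to 0, so the series diverges.

(-35/3, -19/3)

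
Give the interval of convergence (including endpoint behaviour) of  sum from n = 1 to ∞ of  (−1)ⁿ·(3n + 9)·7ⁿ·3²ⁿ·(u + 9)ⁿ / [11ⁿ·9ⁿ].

(-74/7, -52/7)

Apply the ratio test: |a_{n+1}| / |a_n| = [(3(n+1) + 9)/(3n + 9)] · 7·9/(11·9), which tends to 7/11 as n → ∞.
Convergence for |u + 9| · 7/11 < 1, i.e. |u + 9| < 11/7. So R = 11/7.
At u = -52/7: the n-th term does not approach 0; divergence by the term test.
At u = -74/7: the terms do not tend to 0, so the series diverges.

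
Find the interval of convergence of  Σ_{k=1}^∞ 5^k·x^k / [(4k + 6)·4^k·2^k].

[-8/5, 8/5)

Apply the ratio test: |a_{k+1}| / |a_k| = [(4k + 6)/(4(k+1) + 6)] · 5/(4·2), which tends to 5/8 as k → ∞.
Hence the series converges for |x| < 1/(5/8) = 8/5, so the radius of convergence is 8/5.
When x = 8/5, the terms are asymptotic to a nonzero constant times 1/k, so the series diverges by limit comparison with Σ 1/k.
Check x = -8/5: the terms alternate in sign and decrease monotonically to 0 in absolute value (size ~ c/k), so the alternating series test gives convergence.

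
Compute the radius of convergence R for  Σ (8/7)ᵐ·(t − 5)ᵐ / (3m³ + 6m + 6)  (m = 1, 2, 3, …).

R = 7/8

Ratio test: |a_{m+1}/a_m| = [(3m³ + 6m + 6)/(3(m+1)³ + 6(m+1) + 6)] · 8/7 → 8/7 as m → ∞.
The series converges when 8/7 · |t − 5| < 1, giving R = 7/8.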